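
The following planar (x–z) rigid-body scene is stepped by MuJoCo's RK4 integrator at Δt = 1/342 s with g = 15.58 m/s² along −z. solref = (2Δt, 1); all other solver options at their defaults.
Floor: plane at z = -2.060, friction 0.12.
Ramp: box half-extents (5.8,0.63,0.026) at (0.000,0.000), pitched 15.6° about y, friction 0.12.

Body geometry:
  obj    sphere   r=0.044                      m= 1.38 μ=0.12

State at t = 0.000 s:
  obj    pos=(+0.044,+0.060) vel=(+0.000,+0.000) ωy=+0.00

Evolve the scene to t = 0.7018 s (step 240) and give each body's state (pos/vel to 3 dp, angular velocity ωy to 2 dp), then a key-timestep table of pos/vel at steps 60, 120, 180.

State at t = 0.7018 s:
  obj    pos=(+0.754,-0.138) vel=(+2.023,-0.565) ωy=+47.72

Key-timestep trajectory:
   step    t(s)  obj.x    obj.z    obj.vx   obj.vz 
     60  0.1754   +0.088  +0.048  +0.506  -0.141
    120  0.3509   +0.222  +0.011  +1.011  -0.282
    180  0.5263   +0.443  -0.051  +1.517  -0.424


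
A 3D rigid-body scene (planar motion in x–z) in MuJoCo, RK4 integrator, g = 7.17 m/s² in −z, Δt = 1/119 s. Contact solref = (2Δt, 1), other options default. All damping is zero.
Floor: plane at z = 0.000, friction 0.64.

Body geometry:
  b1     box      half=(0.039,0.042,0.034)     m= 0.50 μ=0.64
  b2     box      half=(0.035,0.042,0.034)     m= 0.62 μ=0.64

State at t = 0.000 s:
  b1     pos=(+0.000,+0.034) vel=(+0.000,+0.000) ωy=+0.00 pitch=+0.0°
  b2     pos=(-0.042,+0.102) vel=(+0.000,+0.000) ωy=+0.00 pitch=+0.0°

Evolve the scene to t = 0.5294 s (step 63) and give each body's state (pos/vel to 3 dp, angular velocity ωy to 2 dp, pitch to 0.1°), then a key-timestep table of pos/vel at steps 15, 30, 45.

State at t = 0.5294 s:
  b1     pos=(+0.000,+0.034) vel=(+0.000,+0.000) ωy=+0.00 pitch=+0.0°
  b2     pos=(-0.083,+0.035) vel=(+0.000,+0.000) ωy=+0.00 pitch=-90.0°

Key-timestep trajectory:
   step    t(s)  b1.x    b1.z    b1.vx   b1.vz   b2.x    b2.z    b2.vx   b2.vz 
     15  0.1261   +0.000  +0.034  +0.000  +0.000   -0.045  +0.101  -0.063  -0.011
     30  0.2521   +0.000  +0.034  +0.001  +0.000   -0.062  +0.093  -0.210  -0.173
     45  0.3782   +0.000  +0.034  +0.000  +0.000   -0.085  +0.031  +0.153  -0.119


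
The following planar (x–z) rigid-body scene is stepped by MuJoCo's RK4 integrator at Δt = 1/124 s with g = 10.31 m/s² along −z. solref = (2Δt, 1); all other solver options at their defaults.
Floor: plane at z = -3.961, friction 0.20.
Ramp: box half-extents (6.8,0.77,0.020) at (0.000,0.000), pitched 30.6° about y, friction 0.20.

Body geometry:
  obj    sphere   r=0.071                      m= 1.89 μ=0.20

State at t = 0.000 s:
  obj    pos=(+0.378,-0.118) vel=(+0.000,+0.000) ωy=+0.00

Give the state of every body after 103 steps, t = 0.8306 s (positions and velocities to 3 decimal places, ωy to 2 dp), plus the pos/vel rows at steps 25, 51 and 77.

State at t = 0.8306 s:
  obj    pos=(+1.492,-0.776) vel=(+2.681,-1.585) ωy=+43.83

Key-timestep trajectory:
   step    t(s)  obj.x    obj.z    obj.vx   obj.vz 
     25  0.2016   +0.444  -0.157  +0.651  -0.385
     51  0.4113   +0.651  -0.279  +1.328  -0.785
     77  0.6210   +1.001  -0.486  +2.004  -1.185


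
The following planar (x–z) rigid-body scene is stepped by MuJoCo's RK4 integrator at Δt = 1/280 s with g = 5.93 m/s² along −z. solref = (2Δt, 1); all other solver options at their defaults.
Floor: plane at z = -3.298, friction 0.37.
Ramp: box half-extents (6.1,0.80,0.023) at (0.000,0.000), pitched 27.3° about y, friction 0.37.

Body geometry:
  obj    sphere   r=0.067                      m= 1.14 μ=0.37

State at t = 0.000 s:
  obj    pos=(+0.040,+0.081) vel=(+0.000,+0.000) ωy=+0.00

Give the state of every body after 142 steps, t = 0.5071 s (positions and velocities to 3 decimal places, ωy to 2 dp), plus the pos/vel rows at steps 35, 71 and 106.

State at t = 0.5071 s:
  obj    pos=(+0.262,-0.034) vel=(+0.876,-0.452) ωy=+14.70

Key-timestep trajectory:
   step    t(s)  obj.x    obj.z    obj.vx   obj.vz 
     35  0.1250   +0.053  +0.074  +0.216  -0.111
     71  0.2536   +0.095  +0.052  +0.438  -0.226
    106  0.3786   +0.164  +0.017  +0.654  -0.337


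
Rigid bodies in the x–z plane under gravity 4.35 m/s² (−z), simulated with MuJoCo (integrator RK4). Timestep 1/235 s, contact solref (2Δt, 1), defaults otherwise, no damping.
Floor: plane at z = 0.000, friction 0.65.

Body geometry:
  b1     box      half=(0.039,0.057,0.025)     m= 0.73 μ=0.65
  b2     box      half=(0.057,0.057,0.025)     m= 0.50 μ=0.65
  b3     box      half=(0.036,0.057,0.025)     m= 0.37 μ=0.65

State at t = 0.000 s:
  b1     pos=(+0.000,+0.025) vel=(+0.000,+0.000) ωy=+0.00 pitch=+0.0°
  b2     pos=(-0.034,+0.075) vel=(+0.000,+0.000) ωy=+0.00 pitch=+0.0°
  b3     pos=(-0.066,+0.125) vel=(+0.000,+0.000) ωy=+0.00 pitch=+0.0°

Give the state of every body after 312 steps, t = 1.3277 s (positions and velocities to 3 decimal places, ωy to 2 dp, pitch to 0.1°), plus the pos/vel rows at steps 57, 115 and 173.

State at t = 1.3277 s:
  b1     pos=(+0.000,+0.025) vel=(+0.000,+0.000) ωy=+0.00 pitch=+0.0°
  b2     pos=(-0.141,+0.056) vel=(+0.000,+0.000) ωy=+0.00 pitch=-139.7°
  b3     pos=(-0.209,+0.025) vel=(+0.000,+0.000) ωy=+0.00 pitch=+180.0°

Key-timestep trajectory:
   step    t(s)  b1.x    b1.z    b1.vx   b1.vz   b2.x    b2.z    b2.vx   b2.vz   b3.x    b3.z    b3.vx   b3.vz 
     57  0.2426   +0.000  +0.025  +0.000  +0.000   -0.043  +0.075  -0.086  -0.012   -0.090  +0.111  -0.213  -0.177
    115  0.4894   +0.000  +0.025  +0.000  +0.000   -0.083  +0.059  -0.244  -0.084   -0.155  +0.041  -0.194  +0.088
    173  0.7362   +0.000  +0.025  +0.000  +0.000   -0.117  +0.062  -0.108  -0.007   -0.202  +0.032  -0.241  -0.220


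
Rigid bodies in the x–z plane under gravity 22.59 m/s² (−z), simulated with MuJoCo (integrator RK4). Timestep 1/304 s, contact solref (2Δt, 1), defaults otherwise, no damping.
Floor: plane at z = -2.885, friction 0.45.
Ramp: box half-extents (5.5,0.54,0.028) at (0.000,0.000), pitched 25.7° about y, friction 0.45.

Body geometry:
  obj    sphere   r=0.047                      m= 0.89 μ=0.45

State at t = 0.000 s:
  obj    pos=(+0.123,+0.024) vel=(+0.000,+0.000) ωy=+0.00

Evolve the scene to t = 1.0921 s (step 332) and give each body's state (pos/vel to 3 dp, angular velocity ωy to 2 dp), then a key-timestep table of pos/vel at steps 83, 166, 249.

State at t = 1.0921 s:
  obj    pos=(+3.883,-1.786) vel=(+6.886,-3.314) ωy=+162.58

Key-timestep trajectory:
   step    t(s)  obj.x    obj.z    obj.vx   obj.vz 
     83  0.2730   +0.358  -0.089  +1.722  -0.829
    166  0.5461   +1.063  -0.428  +3.443  -1.657
    249  0.8191   +2.238  -0.994  +5.164  -2.485


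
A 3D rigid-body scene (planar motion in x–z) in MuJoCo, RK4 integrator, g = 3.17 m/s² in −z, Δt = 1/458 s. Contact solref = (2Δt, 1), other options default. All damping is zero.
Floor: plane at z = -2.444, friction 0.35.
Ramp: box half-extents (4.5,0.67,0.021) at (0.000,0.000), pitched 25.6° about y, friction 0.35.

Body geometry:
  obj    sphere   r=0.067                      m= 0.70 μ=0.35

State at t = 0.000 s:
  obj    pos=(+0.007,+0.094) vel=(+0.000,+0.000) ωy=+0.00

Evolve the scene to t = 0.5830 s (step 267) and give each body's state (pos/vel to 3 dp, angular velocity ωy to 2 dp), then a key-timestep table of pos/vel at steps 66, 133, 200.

State at t = 0.5830 s:
  obj    pos=(+0.157,+0.022) vel=(+0.514,-0.246) ωy=+8.51

Key-timestep trajectory:
   step    t(s)  obj.x    obj.z    obj.vx   obj.vz 
     66  0.1441   +0.016  +0.090  +0.127  -0.061
    133  0.2904   +0.044  +0.076  +0.256  -0.123
    200  0.4367   +0.091  +0.054  +0.385  -0.185


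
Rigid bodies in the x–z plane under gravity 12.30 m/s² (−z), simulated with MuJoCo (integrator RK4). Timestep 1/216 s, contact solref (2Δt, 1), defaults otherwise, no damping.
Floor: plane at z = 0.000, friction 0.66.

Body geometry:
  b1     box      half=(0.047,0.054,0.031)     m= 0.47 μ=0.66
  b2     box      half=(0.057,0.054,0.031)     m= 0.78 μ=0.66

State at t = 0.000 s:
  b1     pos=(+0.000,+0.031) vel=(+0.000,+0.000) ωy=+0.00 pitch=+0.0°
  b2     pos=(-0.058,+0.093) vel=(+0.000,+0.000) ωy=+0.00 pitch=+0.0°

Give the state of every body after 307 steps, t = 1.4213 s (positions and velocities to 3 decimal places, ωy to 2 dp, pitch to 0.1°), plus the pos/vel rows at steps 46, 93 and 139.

State at t = 1.4213 s:
  b1     pos=(+0.000,+0.031) vel=(+0.000,+0.000) ωy=+0.00 pitch=+0.0°
  b2     pos=(-0.114,+0.057) vel=(+0.000,+0.000) ωy=+0.00 pitch=-90.0°

Key-timestep trajectory:
   step    t(s)  b1.x    b1.z    b1.vx   b1.vz   b2.x    b2.z    b2.vx   b2.vz 
     46  0.2130   +0.000  +0.031  +0.000  +0.000   -0.097  +0.063  -0.387  -0.065
     93  0.4306   +0.000  +0.031  +0.000  +0.000   -0.132  +0.064  +0.064  -0.013
    139  0.6435   +0.000  +0.031  +0.000  +0.000   -0.111  +0.058  -0.155  -0.074


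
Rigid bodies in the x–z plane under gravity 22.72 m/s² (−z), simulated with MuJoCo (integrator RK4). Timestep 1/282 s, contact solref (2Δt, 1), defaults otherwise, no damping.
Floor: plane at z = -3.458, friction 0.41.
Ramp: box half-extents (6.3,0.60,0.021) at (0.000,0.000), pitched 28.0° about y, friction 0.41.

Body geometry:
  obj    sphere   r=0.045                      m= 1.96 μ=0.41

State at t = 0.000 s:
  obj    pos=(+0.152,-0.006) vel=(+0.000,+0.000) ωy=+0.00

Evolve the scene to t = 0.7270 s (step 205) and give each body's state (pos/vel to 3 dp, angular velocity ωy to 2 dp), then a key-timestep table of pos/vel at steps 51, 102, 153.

State at t = 0.7270 s:
  obj    pos=(+1.930,-0.951) vel=(+4.890,-2.600) ωy=+123.06

Key-timestep trajectory:
   step    t(s)  obj.x    obj.z    obj.vx   obj.vz 
     51  0.1809   +0.262  -0.065  +1.217  -0.647
    102  0.3617   +0.592  -0.240  +2.433  -1.294
    153  0.5426   +1.142  -0.533  +3.650  -1.941


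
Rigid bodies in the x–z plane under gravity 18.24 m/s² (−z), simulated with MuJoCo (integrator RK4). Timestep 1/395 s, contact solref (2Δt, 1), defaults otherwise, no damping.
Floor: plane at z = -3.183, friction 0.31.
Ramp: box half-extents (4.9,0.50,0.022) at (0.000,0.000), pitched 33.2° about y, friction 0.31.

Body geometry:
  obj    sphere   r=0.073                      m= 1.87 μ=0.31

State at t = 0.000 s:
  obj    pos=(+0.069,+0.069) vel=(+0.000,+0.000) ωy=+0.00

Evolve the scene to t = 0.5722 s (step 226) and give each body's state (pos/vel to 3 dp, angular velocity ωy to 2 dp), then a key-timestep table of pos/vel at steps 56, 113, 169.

State at t = 0.5722 s:
  obj    pos=(+1.046,-0.571) vel=(+3.416,-2.235) ωy=+55.90

Key-timestep trajectory:
   step    t(s)  obj.x    obj.z    obj.vx   obj.vz 
     56  0.1418   +0.129  +0.029  +0.847  -0.554
    113  0.2861   +0.313  -0.091  +1.708  -1.118
    169  0.4278   +0.615  -0.289  +2.554  -1.671


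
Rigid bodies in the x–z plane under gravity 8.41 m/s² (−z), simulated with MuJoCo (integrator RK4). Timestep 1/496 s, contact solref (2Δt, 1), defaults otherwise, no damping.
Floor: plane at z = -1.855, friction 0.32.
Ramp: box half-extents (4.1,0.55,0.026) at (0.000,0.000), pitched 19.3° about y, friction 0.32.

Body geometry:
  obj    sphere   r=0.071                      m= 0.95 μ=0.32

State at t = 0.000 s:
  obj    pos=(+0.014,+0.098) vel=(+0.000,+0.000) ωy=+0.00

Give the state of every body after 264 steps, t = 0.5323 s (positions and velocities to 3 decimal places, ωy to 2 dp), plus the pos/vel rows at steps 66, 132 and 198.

State at t = 0.5323 s:
  obj    pos=(+0.279,+0.005) vel=(+0.997,-0.349) ωy=+14.88

Key-timestep trajectory:
   step    t(s)  obj.x    obj.z    obj.vx   obj.vz 
     66  0.1331   +0.031  +0.092  +0.249  -0.087
    132  0.2661   +0.080  +0.075  +0.499  -0.175
    198  0.3992   +0.163  +0.046  +0.748  -0.262


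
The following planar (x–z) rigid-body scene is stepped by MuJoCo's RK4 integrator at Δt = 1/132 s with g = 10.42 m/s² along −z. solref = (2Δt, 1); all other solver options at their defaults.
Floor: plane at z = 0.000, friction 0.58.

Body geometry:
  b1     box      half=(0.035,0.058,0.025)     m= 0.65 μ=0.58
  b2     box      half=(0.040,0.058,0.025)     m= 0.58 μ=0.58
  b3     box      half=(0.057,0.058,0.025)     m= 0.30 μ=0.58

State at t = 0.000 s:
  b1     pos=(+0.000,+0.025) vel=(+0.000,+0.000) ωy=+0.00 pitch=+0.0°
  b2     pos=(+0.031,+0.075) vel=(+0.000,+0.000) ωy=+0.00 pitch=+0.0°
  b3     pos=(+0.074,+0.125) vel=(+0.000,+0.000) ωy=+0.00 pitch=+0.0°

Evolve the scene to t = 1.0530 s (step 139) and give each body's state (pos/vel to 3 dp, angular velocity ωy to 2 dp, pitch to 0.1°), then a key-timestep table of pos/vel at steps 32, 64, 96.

State at t = 1.0530 s:
  b1     pos=(+0.000,+0.025) vel=(+0.000,+0.000) ωy=+0.00 pitch=+0.0°
  b2     pos=(+0.069,+0.040) vel=(+0.000,+0.000) ωy=+0.00 pitch=+90.0°
  b3     pos=(+0.164,+0.057) vel=(+0.000,+0.000) ωy=+0.00 pitch=+90.0°

Key-timestep trajectory:
   step    t(s)  b1.x    b1.z    b1.vx   b1.vz   b2.x    b2.z    b2.vx   b2.vz   b3.x    b3.z    b3.vx   b3.vz 
     32  0.2424   +0.000  +0.025  +0.000  +0.000   +0.061  +0.053  +0.242  -0.601   +0.131  +0.058  +0.167  +0.160
     64  0.4848   +0.000  +0.025  +0.000  +0.000   +0.069  +0.040  +0.104  -0.057   +0.173  +0.060  +0.065  +0.024
     96  0.7273   +0.000  +0.025  +0.000  +0.000   +0.069  +0.040  +0.000  +0.000   +0.160  +0.058  +0.095  -0.034


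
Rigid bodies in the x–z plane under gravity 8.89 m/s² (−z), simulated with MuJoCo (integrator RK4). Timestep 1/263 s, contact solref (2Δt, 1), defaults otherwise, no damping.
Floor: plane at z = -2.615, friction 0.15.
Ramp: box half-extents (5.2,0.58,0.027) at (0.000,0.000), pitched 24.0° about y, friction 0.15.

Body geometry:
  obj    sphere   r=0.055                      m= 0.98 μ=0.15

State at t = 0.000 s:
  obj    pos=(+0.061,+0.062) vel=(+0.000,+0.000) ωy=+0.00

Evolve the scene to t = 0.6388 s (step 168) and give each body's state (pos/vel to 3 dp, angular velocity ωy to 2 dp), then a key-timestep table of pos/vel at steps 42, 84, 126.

State at t = 0.6388 s:
  obj    pos=(+0.543,-0.152) vel=(+1.507,-0.671) ωy=+29.99

Key-timestep trajectory:
   step    t(s)  obj.x    obj.z    obj.vx   obj.vz 
     42  0.1597   +0.091  +0.049  +0.377  -0.168
     84  0.3194   +0.182  +0.009  +0.754  -0.336
    126  0.4791   +0.332  -0.058  +1.131  -0.503


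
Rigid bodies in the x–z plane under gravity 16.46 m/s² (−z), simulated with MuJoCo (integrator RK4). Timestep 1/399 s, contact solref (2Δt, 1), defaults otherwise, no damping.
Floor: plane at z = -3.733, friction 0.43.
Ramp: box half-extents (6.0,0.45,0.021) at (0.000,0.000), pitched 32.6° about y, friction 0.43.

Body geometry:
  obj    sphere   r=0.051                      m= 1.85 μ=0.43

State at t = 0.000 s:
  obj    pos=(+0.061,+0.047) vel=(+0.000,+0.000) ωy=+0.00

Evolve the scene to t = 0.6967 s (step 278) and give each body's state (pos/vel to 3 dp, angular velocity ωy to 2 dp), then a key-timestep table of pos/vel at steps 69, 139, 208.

State at t = 0.6967 s:
  obj    pos=(+1.356,-0.782) vel=(+3.718,-2.378) ωy=+86.53

Key-timestep trajectory:
   step    t(s)  obj.x    obj.z    obj.vx   obj.vz 
     69  0.1729   +0.141  -0.005  +0.923  -0.590
    139  0.3484   +0.385  -0.161  +1.859  -1.189
    208  0.5213   +0.786  -0.417  +2.782  -1.779


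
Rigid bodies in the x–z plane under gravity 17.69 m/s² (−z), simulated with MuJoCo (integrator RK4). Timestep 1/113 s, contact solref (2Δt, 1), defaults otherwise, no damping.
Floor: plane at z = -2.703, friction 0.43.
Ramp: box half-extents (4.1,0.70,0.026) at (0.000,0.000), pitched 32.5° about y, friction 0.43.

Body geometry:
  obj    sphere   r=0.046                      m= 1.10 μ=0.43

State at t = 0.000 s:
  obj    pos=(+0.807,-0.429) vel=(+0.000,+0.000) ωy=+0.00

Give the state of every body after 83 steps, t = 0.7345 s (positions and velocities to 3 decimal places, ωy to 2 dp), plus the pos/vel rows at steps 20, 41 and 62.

State at t = 0.7345 s:
  obj    pos=(+2.352,-1.413) vel=(+4.205,-2.679) ωy=+108.39

Key-timestep trajectory:
   step    t(s)  obj.x    obj.z    obj.vx   obj.vz 
     20  0.1770   +0.897  -0.486  +1.014  -0.646
     41  0.3628   +1.184  -0.669  +2.077  -1.323
     62  0.5487   +1.669  -0.978  +3.141  -2.001


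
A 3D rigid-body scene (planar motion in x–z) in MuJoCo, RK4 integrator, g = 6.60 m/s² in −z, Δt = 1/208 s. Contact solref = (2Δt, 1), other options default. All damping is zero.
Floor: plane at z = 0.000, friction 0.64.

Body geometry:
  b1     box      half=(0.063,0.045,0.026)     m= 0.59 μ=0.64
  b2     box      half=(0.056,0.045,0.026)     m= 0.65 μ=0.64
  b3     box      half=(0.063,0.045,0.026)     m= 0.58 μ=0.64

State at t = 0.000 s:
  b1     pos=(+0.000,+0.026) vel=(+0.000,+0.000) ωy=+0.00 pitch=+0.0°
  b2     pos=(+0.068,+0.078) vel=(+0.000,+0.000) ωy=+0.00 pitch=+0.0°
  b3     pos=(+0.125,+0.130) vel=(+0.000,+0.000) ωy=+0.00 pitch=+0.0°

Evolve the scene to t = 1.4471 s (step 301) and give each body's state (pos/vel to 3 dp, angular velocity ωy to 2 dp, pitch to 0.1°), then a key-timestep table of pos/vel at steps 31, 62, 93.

State at t = 1.4471 s:
  b1     pos=(-0.001,+0.026) vel=(+0.000,+0.000) ωy=+0.00 pitch=+0.0°
  b2     pos=(+0.088,+0.061) vel=(+0.000,+0.000) ωy=-0.01 pitch=+55.6°
  b3     pos=(+0.166,+0.062) vel=(+0.000,+0.000) ωy=+0.00 pitch=+42.9°

Key-timestep trajectory:
   step    t(s)  b1.x    b1.z    b1.vx   b1.vz   b2.x    b2.z    b2.vx   b2.vz   b3.x    b3.z    b3.vx   b3.vz 
     31  0.1490   +0.000  +0.026  +0.000  +0.000   +0.077  +0.074  +0.128  -0.093   +0.150  +0.100  +0.288  -0.499
     62  0.2981   +0.000  +0.026  +0.000  +0.000   +0.095  +0.062  +0.062  +0.003   +0.171  +0.064  +0.004  +0.002
     93  0.4471   +0.000  +0.026  +0.000  +0.000   +0.092  +0.061  -0.072  -0.006   +0.169  +0.063  -0.038  -0.015


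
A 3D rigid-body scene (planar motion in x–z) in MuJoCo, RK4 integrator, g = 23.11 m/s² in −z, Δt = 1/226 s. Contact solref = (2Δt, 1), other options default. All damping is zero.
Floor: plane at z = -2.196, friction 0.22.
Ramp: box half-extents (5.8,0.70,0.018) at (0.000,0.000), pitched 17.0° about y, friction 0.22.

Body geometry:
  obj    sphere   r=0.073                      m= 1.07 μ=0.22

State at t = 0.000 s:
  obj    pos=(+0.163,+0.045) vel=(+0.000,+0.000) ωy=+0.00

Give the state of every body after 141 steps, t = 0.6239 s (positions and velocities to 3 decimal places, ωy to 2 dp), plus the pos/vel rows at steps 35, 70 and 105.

State at t = 0.6239 s:
  obj    pos=(+1.061,-0.229) vel=(+2.880,-0.880) ωy=+41.24

Key-timestep trajectory:
   step    t(s)  obj.x    obj.z    obj.vx   obj.vz 
     35  0.1549   +0.218  +0.028  +0.715  -0.219
     70  0.3097   +0.385  -0.022  +1.430  -0.437
    105  0.4646   +0.661  -0.107  +2.144  -0.656


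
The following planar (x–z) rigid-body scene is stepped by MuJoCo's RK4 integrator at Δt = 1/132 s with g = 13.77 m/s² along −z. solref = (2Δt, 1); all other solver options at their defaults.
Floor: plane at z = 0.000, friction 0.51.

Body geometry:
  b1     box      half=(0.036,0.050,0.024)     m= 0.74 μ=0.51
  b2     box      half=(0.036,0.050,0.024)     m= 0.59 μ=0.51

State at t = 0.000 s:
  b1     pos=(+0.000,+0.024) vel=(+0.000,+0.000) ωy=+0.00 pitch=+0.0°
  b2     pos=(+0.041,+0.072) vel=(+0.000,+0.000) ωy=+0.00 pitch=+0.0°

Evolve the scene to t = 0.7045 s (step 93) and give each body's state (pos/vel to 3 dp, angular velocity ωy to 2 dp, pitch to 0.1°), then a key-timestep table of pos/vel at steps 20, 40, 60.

State at t = 0.7045 s:
  b1     pos=(+0.000,+0.024) vel=(+0.000,+0.000) ωy=+0.00 pitch=+0.0°
  b2     pos=(+0.075,+0.036) vel=(+0.000,+0.000) ωy=+0.00 pitch=+90.0°

Key-timestep trajectory:
   step    t(s)  b1.x    b1.z    b1.vx   b1.vz   b2.x    b2.z    b2.vx   b2.vz 
     20  0.1515   +0.000  +0.024  +0.000  +0.000   +0.060  +0.055  +0.250  -0.503
     40  0.3030   +0.000  +0.024  +0.000  +0.000   +0.088  +0.042  -0.025  -0.006
     60  0.4545   +0.000  +0.024  +0.000  +0.000   +0.072  +0.037  +0.105  -0.041


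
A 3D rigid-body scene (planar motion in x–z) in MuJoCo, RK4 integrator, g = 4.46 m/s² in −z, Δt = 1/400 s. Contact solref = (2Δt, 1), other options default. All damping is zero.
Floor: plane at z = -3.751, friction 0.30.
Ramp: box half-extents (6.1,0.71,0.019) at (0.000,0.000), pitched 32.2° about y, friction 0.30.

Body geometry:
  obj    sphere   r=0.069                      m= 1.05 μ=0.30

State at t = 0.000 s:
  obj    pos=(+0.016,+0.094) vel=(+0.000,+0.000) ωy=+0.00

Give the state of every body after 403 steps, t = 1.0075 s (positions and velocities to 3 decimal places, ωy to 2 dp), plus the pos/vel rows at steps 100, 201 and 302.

State at t = 1.0075 s:
  obj    pos=(+0.745,-0.365) vel=(+1.447,-0.911) ωy=+24.78

Key-timestep trajectory:
   step    t(s)  obj.x    obj.z    obj.vx   obj.vz 
    100  0.2500   +0.061  +0.066  +0.359  -0.226
    201  0.5025   +0.197  -0.020  +0.722  -0.455
    302  0.7550   +0.425  -0.164  +1.085  -0.683


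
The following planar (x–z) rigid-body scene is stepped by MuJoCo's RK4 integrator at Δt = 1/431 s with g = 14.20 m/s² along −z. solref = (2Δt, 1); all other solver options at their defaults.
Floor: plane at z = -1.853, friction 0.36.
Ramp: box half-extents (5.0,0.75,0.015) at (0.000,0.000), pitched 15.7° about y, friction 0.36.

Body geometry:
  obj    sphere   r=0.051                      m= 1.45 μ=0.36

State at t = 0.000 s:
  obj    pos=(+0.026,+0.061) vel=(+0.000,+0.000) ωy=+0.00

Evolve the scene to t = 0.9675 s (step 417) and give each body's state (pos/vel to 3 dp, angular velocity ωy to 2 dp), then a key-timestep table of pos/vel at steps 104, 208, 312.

State at t = 0.9675 s:
  obj    pos=(+1.263,-0.286) vel=(+2.556,-0.719) ωy=+52.06

Key-timestep trajectory:
   step    t(s)  obj.x    obj.z    obj.vx   obj.vz 
    104  0.2413   +0.103  +0.040  +0.638  -0.179
    208  0.4826   +0.334  -0.025  +1.275  -0.358
    312  0.7239   +0.718  -0.133  +1.913  -0.538


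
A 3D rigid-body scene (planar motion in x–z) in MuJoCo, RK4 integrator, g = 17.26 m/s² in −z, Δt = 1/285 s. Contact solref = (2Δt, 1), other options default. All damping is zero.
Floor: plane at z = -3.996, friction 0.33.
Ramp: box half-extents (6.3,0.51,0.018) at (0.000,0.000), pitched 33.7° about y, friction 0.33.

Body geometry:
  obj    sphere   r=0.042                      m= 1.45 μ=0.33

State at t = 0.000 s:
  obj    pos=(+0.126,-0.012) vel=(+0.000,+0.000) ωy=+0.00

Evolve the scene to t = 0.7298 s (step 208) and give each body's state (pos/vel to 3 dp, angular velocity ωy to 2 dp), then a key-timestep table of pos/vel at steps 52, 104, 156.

State at t = 0.7298 s:
  obj    pos=(+1.642,-1.023) vel=(+4.154,-2.770) ωy=+118.84

Key-timestep trajectory:
   step    t(s)  obj.x    obj.z    obj.vx   obj.vz 
     52  0.1825   +0.221  -0.075  +1.039  -0.693
    104  0.3649   +0.505  -0.265  +2.077  -1.385
    156  0.5474   +0.979  -0.581  +3.115  -2.078


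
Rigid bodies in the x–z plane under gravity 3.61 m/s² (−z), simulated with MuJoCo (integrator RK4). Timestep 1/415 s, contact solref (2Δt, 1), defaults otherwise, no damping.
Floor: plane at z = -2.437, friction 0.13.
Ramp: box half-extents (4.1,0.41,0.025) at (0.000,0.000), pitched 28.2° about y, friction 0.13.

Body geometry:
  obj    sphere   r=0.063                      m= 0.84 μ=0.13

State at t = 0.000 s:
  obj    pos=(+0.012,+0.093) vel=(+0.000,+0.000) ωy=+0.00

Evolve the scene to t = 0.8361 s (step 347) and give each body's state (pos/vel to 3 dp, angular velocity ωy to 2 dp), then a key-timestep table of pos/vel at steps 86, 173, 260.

State at t = 0.8361 s:
  obj    pos=(+0.413,-0.121) vel=(+0.955,-0.513) ωy=+13.59

Key-timestep trajectory:
   step    t(s)  obj.x    obj.z    obj.vx   obj.vz 
     86  0.2072   +0.037  +0.080  +0.239  -0.129
    173  0.4169   +0.112  +0.040  +0.476  -0.260
    260  0.6265   +0.237  -0.027  +0.715  -0.387


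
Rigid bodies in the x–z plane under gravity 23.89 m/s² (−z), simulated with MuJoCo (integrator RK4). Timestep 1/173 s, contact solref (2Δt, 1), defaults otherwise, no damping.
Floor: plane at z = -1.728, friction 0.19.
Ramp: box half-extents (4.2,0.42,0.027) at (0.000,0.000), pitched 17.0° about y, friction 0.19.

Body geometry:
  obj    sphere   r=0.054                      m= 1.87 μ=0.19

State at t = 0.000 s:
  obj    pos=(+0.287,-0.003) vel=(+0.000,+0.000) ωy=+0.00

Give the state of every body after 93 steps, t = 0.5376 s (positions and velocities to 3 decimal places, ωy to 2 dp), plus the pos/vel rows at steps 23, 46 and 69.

State at t = 0.5376 s:
  obj    pos=(+0.976,-0.214) vel=(+2.565,-0.784) ωy=+49.65

Key-timestep trajectory:
   step    t(s)  obj.x    obj.z    obj.vx   obj.vz 
     23  0.1329   +0.329  -0.016  +0.634  -0.194
     46  0.2659   +0.456  -0.055  +1.269  -0.388
     69  0.3988   +0.667  -0.119  +1.903  -0.582


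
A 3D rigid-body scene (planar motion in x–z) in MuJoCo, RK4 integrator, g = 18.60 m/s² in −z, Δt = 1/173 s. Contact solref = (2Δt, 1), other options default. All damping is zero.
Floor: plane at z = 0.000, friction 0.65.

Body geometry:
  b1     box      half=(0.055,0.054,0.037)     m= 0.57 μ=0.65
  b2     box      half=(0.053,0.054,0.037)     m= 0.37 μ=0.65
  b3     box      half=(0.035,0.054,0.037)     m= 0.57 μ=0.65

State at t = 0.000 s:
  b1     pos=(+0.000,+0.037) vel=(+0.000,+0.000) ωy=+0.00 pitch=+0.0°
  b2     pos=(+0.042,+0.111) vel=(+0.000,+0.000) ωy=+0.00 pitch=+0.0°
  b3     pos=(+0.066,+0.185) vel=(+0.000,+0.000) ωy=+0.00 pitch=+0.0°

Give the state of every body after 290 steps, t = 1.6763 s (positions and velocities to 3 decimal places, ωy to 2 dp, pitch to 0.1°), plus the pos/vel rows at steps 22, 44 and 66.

State at t = 1.6763 s:
  b1     pos=(+0.000,+0.037) vel=(+0.000,+0.000) ωy=+0.00 pitch=+0.0°
  b2     pos=(+0.099,+0.053) vel=(+0.000,+0.000) ωy=+0.00 pitch=+90.0°
  b3     pos=(+0.197,+0.035) vel=(+0.000,+0.000) ωy=+0.00 pitch=+90.0°

Key-timestep trajectory:
   step    t(s)  b1.x    b1.z    b1.vx   b1.vz   b2.x    b2.z    b2.vx   b2.vz   b3.x    b3.z    b3.vx   b3.vz 
     22  0.1272   +0.000  +0.037  +0.000  +0.000   +0.044  +0.111  +0.031  +0.010   +0.071  +0.184  +0.092  -0.013
     44  0.2543   +0.000  +0.037  -0.001  +0.000   +0.054  +0.113  +0.170  +0.005   +0.100  +0.176  +0.445  -0.186
     66  0.3815   +0.000  +0.037  +0.000  +0.000   +0.095  +0.076  +0.408  -1.090   +0.185  +0.062  +0.731  -1.948


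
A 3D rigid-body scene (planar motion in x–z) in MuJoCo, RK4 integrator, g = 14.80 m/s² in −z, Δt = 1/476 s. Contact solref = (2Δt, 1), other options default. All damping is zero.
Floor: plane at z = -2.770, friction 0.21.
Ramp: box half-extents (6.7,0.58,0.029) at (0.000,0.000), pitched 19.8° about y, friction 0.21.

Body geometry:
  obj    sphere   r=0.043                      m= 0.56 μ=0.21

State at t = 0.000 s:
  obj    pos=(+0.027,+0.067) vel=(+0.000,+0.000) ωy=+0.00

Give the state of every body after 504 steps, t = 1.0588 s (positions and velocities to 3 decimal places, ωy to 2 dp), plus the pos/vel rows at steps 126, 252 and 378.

State at t = 1.0588 s:
  obj    pos=(+1.916,-0.613) vel=(+3.567,-1.284) ωy=+88.17

Key-timestep trajectory:
   step    t(s)  obj.x    obj.z    obj.vx   obj.vz 
    126  0.2647   +0.145  +0.024  +0.892  -0.321
    252  0.5294   +0.499  -0.103  +1.784  -0.642
    378  0.7941   +1.089  -0.316  +2.676  -0.963


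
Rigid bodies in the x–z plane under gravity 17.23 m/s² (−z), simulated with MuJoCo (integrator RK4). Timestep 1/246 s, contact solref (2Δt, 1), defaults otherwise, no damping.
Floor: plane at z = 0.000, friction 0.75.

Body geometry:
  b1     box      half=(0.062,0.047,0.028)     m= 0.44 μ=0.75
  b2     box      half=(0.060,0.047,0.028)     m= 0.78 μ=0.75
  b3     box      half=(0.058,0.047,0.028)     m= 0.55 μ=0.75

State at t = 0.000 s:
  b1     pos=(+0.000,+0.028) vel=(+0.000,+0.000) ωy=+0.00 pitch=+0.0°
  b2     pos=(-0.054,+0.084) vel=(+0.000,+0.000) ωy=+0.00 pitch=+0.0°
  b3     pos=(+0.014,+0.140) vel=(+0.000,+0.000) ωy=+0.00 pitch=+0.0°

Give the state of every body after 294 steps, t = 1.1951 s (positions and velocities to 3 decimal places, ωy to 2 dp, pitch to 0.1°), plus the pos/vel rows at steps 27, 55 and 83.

State at t = 1.1951 s:
  b1     pos=(+0.000,+0.028) vel=(+0.000,+0.000) ωy=+0.00 pitch=+0.0°
  b2     pos=(-0.054,+0.084) vel=(+0.000,+0.000) ωy=+0.00 pitch=+0.0°
  b3     pos=(+0.146,+0.028) vel=(+0.000,+0.000) ωy=+0.00 pitch=+180.0°

Key-timestep trajectory:
   step    t(s)  b1.x    b1.z    b1.vx   b1.vz   b2.x    b2.z    b2.vx   b2.vz   b3.x    b3.z    b3.vx   b3.vz 
     27  0.1098   +0.000  +0.028  +0.000  +0.000   -0.054  +0.084  -0.001  +0.000   +0.026  +0.133  +0.220  -0.201
     55  0.2236   +0.000  +0.028  +0.000  +0.000   -0.054  +0.084  -0.001  +0.000   +0.061  +0.118  +0.416  -0.131
     83  0.3374   +0.000  +0.028  +0.000  +0.000   -0.054  +0.084  +0.000  +0.000   +0.124  +0.069  +0.599  -1.150


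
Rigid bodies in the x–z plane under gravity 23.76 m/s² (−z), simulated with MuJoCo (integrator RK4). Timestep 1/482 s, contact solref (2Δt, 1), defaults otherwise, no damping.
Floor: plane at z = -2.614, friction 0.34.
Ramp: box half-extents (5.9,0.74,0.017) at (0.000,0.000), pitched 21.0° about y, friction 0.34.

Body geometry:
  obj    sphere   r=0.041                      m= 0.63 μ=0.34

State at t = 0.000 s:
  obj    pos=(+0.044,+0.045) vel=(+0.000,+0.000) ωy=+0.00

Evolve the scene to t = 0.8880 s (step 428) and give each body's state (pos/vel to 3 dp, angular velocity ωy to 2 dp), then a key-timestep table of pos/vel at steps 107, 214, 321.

State at t = 0.8880 s:
  obj    pos=(+2.283,-0.814) vel=(+5.042,-1.935) ωy=+131.71

Key-timestep trajectory:
   step    t(s)  obj.x    obj.z    obj.vx   obj.vz 
    107  0.2220   +0.184  -0.009  +1.261  -0.484
    214  0.4440   +0.604  -0.170  +2.521  -0.968
    321  0.6660   +1.303  -0.438  +3.781  -1.452


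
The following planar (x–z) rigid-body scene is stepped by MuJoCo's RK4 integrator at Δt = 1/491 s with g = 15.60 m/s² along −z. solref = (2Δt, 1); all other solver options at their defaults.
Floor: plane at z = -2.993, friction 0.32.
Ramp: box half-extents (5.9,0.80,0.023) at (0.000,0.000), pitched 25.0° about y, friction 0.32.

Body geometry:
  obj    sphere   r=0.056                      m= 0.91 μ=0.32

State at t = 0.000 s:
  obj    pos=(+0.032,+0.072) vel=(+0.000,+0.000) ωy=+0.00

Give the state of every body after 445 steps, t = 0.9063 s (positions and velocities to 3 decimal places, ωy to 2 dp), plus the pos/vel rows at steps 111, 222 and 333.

State at t = 0.9063 s:
  obj    pos=(+1.785,-0.745) vel=(+3.868,-1.804) ωy=+76.21

Key-timestep trajectory:
   step    t(s)  obj.x    obj.z    obj.vx   obj.vz 
    111  0.2261   +0.141  +0.021  +0.965  -0.450
    222  0.4521   +0.468  -0.131  +1.930  -0.900
    333  0.6782   +1.014  -0.386  +2.895  -1.350


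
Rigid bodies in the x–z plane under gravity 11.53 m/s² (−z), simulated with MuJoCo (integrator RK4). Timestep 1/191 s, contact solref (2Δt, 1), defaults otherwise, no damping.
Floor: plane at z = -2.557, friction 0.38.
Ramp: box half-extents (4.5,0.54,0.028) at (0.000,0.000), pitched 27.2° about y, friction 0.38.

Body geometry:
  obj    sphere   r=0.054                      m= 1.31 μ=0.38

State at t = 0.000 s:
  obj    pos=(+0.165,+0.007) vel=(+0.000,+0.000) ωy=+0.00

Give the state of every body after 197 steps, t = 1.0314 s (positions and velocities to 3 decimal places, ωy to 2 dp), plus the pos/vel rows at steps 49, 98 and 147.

State at t = 1.0314 s:
  obj    pos=(+1.946,-0.908) vel=(+3.453,-1.775) ωy=+71.89

Key-timestep trajectory:
   step    t(s)  obj.x    obj.z    obj.vx   obj.vz 
     49  0.2565   +0.275  -0.049  +0.859  -0.442
     98  0.5131   +0.606  -0.219  +1.718  -0.883
    147  0.7696   +1.157  -0.502  +2.577  -1.324


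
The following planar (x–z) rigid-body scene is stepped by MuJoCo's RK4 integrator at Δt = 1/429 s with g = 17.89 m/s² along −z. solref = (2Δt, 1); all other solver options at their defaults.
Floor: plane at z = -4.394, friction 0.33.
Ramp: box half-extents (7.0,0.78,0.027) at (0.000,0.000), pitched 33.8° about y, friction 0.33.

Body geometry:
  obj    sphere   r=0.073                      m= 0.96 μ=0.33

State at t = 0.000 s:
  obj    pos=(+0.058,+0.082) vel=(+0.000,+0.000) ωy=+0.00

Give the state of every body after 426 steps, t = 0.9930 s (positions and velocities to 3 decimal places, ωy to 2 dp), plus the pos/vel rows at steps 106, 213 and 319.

State at t = 0.9930 s:
  obj    pos=(+2.970,-1.868) vel=(+5.866,-3.927) ωy=+96.69

Key-timestep trajectory:
   step    t(s)  obj.x    obj.z    obj.vx   obj.vz 
    106  0.2471   +0.238  -0.039  +1.460  -0.977
    213  0.4965   +0.786  -0.406  +2.933  -1.964
    319  0.7436   +1.691  -1.012  +4.393  -2.941


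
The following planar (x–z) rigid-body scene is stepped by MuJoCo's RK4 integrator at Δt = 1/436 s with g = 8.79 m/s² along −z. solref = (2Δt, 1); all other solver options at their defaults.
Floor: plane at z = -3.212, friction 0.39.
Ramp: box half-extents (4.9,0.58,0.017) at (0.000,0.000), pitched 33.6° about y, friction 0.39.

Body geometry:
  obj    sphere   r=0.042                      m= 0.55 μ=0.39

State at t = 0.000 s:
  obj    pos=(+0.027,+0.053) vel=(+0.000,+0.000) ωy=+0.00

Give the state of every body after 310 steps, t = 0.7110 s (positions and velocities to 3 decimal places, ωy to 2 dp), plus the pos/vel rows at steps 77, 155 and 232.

State at t = 0.7110 s:
  obj    pos=(+0.759,-0.433) vel=(+2.058,-1.367) ωy=+58.81

Key-timestep trajectory:
   step    t(s)  obj.x    obj.z    obj.vx   obj.vz 
     77  0.1766   +0.072  +0.023  +0.511  -0.340
    155  0.3555   +0.210  -0.069  +1.029  -0.684
    232  0.5321   +0.437  -0.219  +1.540  -1.023


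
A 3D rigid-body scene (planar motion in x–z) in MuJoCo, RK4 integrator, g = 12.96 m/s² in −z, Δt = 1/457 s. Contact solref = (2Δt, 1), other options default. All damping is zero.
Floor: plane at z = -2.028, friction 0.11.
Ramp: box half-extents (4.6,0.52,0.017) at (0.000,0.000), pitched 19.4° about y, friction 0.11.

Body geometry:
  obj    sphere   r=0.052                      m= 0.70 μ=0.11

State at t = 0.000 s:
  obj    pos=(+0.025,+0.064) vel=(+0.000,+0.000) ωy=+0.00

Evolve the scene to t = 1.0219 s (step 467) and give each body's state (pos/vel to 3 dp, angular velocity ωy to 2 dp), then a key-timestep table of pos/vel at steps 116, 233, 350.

State at t = 1.0219 s:
  obj    pos=(+1.540,-0.469) vel=(+2.964,-1.044) ωy=+60.42

Key-timestep trajectory:
   step    t(s)  obj.x    obj.z    obj.vx   obj.vz 
    116  0.2538   +0.119  +0.031  +0.736  -0.259
    233  0.5098   +0.402  -0.068  +1.479  -0.521
    350  0.7659   +0.876  -0.235  +2.221  -0.782


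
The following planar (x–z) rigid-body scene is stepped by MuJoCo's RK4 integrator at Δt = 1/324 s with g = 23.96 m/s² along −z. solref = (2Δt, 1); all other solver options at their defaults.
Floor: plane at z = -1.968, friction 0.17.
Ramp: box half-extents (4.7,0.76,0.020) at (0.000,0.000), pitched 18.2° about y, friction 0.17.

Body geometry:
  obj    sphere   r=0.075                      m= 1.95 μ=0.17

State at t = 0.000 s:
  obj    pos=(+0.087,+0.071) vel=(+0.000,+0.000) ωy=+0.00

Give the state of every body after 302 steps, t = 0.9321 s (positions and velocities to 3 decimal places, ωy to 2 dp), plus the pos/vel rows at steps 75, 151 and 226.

State at t = 0.9321 s:
  obj    pos=(+2.293,-0.654) vel=(+4.733,-1.556) ωy=+66.42

Key-timestep trajectory:
   step    t(s)  obj.x    obj.z    obj.vx   obj.vz 
     75  0.2315   +0.223  +0.027  +1.176  -0.387
    151  0.4660   +0.639  -0.110  +2.367  -0.778
    226  0.6975   +1.323  -0.335  +3.542  -1.165


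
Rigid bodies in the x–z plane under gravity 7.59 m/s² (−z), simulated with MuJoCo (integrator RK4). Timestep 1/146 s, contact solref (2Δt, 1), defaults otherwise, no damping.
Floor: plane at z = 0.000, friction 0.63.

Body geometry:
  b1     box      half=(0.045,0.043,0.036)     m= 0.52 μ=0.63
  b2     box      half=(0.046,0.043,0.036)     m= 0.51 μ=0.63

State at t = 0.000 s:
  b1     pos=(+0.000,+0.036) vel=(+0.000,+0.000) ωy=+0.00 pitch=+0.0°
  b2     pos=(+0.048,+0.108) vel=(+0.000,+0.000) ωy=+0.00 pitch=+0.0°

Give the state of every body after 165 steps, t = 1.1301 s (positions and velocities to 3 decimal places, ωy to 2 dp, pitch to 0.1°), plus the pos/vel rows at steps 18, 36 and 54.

State at t = 1.1301 s:
  b1     pos=(+0.000,+0.036) vel=(+0.000,+0.000) ωy=+0.00 pitch=+0.0°
  b2     pos=(+0.093,+0.046) vel=(+0.000,+0.000) ωy=+0.00 pitch=+90.0°

Key-timestep trajectory:
   step    t(s)  b1.x    b1.z    b1.vx   b1.vz   b2.x    b2.z    b2.vx   b2.vz 
     18  0.1233   +0.000  +0.036  +0.000  +0.000   +0.051  +0.108  +0.053  -0.008
     36  0.2466   +0.000  +0.036  +0.000  +0.000   +0.064  +0.102  +0.181  -0.113
     54  0.3699   +0.000  +0.036  +0.000  +0.000   +0.091  +0.051  +0.227  -0.849


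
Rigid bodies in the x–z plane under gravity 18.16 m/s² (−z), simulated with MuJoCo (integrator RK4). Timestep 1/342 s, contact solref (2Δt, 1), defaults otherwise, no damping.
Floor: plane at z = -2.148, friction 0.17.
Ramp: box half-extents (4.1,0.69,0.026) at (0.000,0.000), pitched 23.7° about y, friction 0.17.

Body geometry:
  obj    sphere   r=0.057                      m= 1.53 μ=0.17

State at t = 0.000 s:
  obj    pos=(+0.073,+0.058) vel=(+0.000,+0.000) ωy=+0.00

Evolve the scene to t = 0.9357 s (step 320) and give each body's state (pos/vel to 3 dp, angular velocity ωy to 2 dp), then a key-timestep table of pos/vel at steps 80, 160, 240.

State at t = 0.9357 s:
  obj    pos=(+2.163,-0.859) vel=(+4.467,-1.961) ωy=+85.57

Key-timestep trajectory:
   step    t(s)  obj.x    obj.z    obj.vx   obj.vz 
     80  0.2339   +0.204  +0.001  +1.117  -0.490
    160  0.4678   +0.596  -0.171  +2.234  -0.981
    240  0.7018   +1.249  -0.458  +3.350  -1.471


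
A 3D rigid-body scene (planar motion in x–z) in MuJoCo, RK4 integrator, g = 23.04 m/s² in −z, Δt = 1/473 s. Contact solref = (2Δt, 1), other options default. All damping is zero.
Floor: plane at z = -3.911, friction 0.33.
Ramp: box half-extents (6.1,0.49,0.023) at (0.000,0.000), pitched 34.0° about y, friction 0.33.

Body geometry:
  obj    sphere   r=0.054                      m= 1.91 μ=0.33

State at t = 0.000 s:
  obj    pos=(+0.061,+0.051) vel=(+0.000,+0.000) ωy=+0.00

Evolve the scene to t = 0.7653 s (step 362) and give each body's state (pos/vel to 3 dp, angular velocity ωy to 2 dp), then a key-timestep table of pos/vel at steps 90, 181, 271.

State at t = 0.7653 s:
  obj    pos=(+2.296,-1.456) vel=(+5.839,-3.939) ωy=+130.41

Key-timestep trajectory:
   step    t(s)  obj.x    obj.z    obj.vx   obj.vz 
     90  0.1903   +0.199  -0.042  +1.452  -0.979
    181  0.3827   +0.620  -0.325  +2.920  -1.969
    271  0.5729   +1.314  -0.793  +4.371  -2.948


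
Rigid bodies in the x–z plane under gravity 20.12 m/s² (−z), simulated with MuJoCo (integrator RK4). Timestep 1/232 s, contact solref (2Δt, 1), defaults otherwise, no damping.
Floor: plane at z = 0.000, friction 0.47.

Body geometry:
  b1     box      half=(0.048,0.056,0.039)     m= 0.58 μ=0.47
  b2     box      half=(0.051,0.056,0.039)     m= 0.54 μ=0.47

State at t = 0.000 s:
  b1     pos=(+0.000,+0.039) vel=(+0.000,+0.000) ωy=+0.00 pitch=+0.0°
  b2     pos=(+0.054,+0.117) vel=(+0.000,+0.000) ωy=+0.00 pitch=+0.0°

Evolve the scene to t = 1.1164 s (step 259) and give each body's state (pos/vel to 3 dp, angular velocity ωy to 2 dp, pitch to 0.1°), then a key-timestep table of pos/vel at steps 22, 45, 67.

State at t = 1.1164 s:
  b1     pos=(+0.000,+0.039) vel=(+0.000,+0.000) ωy=+0.00 pitch=+0.0°
  b2     pos=(+0.102,+0.051) vel=(+0.000,+0.000) ωy=+0.00 pitch=+90.0°

Key-timestep trajectory:
   step    t(s)  b1.x    b1.z    b1.vx   b1.vz   b2.x    b2.z    b2.vx   b2.vz 
     22  0.0948   +0.000  +0.039  +0.000  +0.000   +0.063  +0.115  +0.208  -0.077
     45  0.1940   +0.000  +0.039  +0.000  +0.000   +0.096  +0.066  +0.403  -1.262
     67  0.2888   +0.000  +0.039  +0.000  +0.000   +0.105  +0.052  -0.223  -0.194
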